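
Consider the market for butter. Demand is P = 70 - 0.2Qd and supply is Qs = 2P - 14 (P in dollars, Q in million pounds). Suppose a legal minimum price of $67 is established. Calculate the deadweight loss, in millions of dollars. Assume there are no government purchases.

1968.75

Rearranging demand gives Qd = 350 - 5P. In a free market, 350 - 5P = 2P - 14 gives the equilibrium P* = 52, Q* = 90.
Because the floor (67) lies above the market-clearing price, it is binding.
At P = 67: Qd = 350 - 5·67 = 15 and Qs = 2·67 - 14 = 120.
Quantity traded falls to 15. At Q = 15 the demand price is (350 - 15)/5 = 67 and the supply price is (14 + 15)/2 = 14.5.
Deadweight loss = ½ · (67 - 14.5) · (90 - 15) = ½ · 52.5 · 75 = 1968.75.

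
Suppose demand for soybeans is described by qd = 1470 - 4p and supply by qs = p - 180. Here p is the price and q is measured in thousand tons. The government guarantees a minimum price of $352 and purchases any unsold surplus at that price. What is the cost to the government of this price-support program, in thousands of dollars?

38720

Equilibrium: 1470 - 4p = p - 180, so 1650 = 5p and p* = 330, q* = 150.
Because the floor (352) lies above the market-clearing price, it is binding.
At p = 352: qd = 1470 - 4·352 = 62 and qs = 352 - 180 = 172.
Surplus = qs - qd = 110.
Government expenditure = surplus × support price = 110 × 352 = 38720.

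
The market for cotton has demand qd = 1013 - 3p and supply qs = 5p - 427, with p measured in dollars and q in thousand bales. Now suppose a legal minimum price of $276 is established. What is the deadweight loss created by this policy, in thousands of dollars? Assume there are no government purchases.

22118.4

Setting quantity demanded equal to quantity supplied, 1013 - 3p = 5p - 427, gives p* = 180 and q* = 473.
The floor of 276 is above the equilibrium price 180, so it binds.
At p = 276: qd = 1013 - 3·276 = 185 and qs = 5·276 - 427 = 953.
Quantity traded falls to 185. At q = 185 the demand price is (1013 - 185)/3 = 276 and the supply price is (427 + 185)/5 = 122.4.
Deadweight loss = ½ · (276 - 122.4) · (473 - 185) = ½ · 153.6 · 288 = 22118.4.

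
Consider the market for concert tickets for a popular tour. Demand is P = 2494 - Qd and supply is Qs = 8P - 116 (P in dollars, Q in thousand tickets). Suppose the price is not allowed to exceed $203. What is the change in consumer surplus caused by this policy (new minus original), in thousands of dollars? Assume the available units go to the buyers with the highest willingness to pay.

-111012

Rearranging demand gives Qd = 2494 - P. Equilibrium: 2494 - P = 8P - 116, so 2610 = 9P and P* = 290, Q* = 2204.
The ceiling of 203 is below the equilibrium price 290, so it binds.
At P = 203: Qd = 2494 - 203 = 2291 and Qs = 8·203 - 116 = 1508.
Consumer surplus without the control is ½ · (2494 - 290) · 2204 = 2428808.
With the ceiling, 1508 units are sold at 203 (assume they go to the highest-value buyers). The demand price at Q = 1508 is 986, so CS = ½ · [(2494 - 203) + (986 - 203)] · 1508 = 2317796.
Change in consumer surplus = 2317796 - 2428808 = -111012.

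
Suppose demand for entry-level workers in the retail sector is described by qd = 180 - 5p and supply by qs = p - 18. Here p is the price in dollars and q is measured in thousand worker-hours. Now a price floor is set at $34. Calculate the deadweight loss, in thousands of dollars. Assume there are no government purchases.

Setting quantity demanded equal to quantity supplied, 180 - 5p = p - 18, gives p* = 33 and q* = 15.
Since 34 > 33, the floor is binding.
At p = 34: qd = 180 - 5·34 = 10 and qs = 34 - 18 = 16.
Quantity traded falls to 10. At q = 10 the demand price is (180 - 10)/5 = 34 and the supply price is 18 + 10 = 28.
Deadweight loss = ½ · (34 - 28) · (15 - 10) = ½ · 6 · 5 = 15.

15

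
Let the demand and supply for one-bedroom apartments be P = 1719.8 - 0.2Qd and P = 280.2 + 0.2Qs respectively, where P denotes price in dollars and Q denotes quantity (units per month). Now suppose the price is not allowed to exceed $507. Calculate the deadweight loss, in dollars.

1215245

Rearranging demand gives Qd = 8599 - 5P; rearranging supply gives Qs = 5P - 1401. Without the control the market clears where 8599 - 5P = 5P - 1401, i.e. P* = 1000 and Q* = 3599.
The ceiling of 507 is below the equilibrium price 1000, so it binds.
At P = 507: Qd = 8599 - 5·507 = 6064 and Qs = 5·507 - 1401 = 1134.
Quantity traded falls to 1134. At Q = 1134 the demand price is (8599 - 1134)/5 = 1493 and the supply price is (1401 + 1134)/5 = 507.
Deadweight loss = ½ · (1493 - 507) · (3599 - 1134) = ½ · 986 · 2465 = 1215245.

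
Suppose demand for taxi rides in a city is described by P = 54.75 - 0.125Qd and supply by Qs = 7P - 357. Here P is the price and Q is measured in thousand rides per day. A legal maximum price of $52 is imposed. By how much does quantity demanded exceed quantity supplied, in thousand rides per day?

15

Rearranging demand gives Qd = 438 - 8P. Setting quantity demanded equal to quantity supplied, 438 - 8P = 7P - 357, gives P* = 53 and Q* = 14.
Because the ceiling (52) lies below the market-clearing price, it is binding.
At P = 52: Qd = 438 - 8·52 = 22 and Qs = 7·52 - 357 = 7.
Shortage = Qd - Qs = 22 - 7 = 15.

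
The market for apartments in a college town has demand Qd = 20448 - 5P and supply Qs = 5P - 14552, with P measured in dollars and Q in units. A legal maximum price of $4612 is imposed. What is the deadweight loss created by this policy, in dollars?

Setting quantity demanded equal to quantity supplied, 20448 - 5P = 5P - 14552, gives P* = 3500 and Q* = 2948.
Since 4612 is above P* = 3500, the ceiling does not bind and the free-market outcome prevails.
Since the control does not bind, no trades are prevented and deadweight loss is zero.

0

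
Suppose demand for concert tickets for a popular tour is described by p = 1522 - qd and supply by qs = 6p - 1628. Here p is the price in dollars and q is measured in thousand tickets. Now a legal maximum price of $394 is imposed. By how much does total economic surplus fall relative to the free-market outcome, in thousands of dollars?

Rearranging demand gives qd = 1522 - p. Setting quantity demanded equal to quantity supplied, 1522 - p = 6p - 1628, gives p* = 450 and q* = 1072.
The ceiling of 394 is below the equilibrium price 450, so it binds.
At p = 394: qd = 1522 - 394 = 1128 and qs = 6·394 - 1628 = 736.
Quantity traded falls to 736. At q = 736 the demand price is 1522 - 736 = 786 and the supply price is (1628 + 736)/6 = 394.
Deadweight loss = ½ · (786 - 394) · (1072 - 736) = ½ · 392 · 336 = 65856.

65856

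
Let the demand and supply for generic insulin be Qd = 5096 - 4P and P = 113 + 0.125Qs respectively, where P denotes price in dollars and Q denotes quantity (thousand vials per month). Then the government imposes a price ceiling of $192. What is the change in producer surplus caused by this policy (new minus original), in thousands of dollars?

-574112

Rearranging supply gives Qs = 8P - 904. Setting quantity demanded equal to quantity supplied, 5096 - 4P = 8P - 904, gives P* = 500 and Q* = 3096.
The ceiling of 192 is below the equilibrium price 500, so it binds.
At P = 192: Qd = 5096 - 4·192 = 4328 and Qs = 8·192 - 904 = 632.
Producer surplus without the control is ½ · (500 - 113) · 3096 = 599076.
With the ceiling, producers sell 632 units at 192, so PS = ½ · (192 - 113) · 632 = 24964.
Change in producer surplus = 24964 - 599076 = -574112.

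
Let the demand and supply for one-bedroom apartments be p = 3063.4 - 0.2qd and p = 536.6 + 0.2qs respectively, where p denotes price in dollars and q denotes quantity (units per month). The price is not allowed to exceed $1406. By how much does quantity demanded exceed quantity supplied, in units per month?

3940

Rearranging demand gives qd = 15317 - 5p; rearranging supply gives qs = 5p - 2683. Setting quantity demanded equal to quantity supplied, 15317 - 5p = 5p - 2683, gives p* = 1800 and q* = 6317.
The ceiling of 1406 is below the equilibrium price 1800, so it binds.
At p = 1406: qd = 15317 - 5·1406 = 8287 and qs = 5·1406 - 2683 = 4347.
Shortage = qd - qs = 8287 - 4347 = 3940.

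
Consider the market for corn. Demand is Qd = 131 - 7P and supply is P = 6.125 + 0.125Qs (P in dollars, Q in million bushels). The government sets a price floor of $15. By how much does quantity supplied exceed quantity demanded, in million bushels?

Rearranging supply gives Qs = 8P - 49. In a free market, 131 - 7P = 8P - 49 gives the equilibrium P* = 12, Q* = 47.
Since 15 > 12, the floor is binding.
At P = 15: Qd = 131 - 7·15 = 26 and Qs = 8·15 - 49 = 71.
Surplus = Qs - Qd = 71 - 26 = 45.

45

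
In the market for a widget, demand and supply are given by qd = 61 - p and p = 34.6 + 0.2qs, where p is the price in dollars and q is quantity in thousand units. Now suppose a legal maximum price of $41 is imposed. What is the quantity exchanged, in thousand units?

22

Rearranging supply gives qs = 5p - 173. Setting quantity demanded equal to quantity supplied, 61 - p = 5p - 173, gives p* = 39 and q* = 22.
The ceiling of 41 is above the equilibrium price 39, so it is not binding; the market clears at p* = 39, q* = 22.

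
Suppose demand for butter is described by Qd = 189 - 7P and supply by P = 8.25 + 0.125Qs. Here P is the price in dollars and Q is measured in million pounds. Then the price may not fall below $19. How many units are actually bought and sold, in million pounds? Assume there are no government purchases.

Rearranging supply gives Qs = 8P - 66. In a free market, 189 - 7P = 8P - 66 gives the equilibrium P* = 17, Q* = 70.
Since 19 > 17, the floor is binding.
At P = 19: Qd = 189 - 7·19 = 56 and Qs = 8·19 - 66 = 86.
The quantity actually transacted is the short side, demand: 56.

56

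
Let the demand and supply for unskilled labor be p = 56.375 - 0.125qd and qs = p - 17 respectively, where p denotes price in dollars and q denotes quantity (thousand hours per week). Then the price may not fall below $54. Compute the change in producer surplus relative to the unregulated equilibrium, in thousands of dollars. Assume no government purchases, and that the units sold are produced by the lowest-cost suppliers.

-90

Rearranging demand gives qd = 451 - 8p. In a free market, 451 - 8p = p - 17 gives the equilibrium p* = 52, q* = 35.
Because the floor (54) lies above the market-clearing price, it is binding.
At p = 54: qd = 451 - 8·54 = 19 and qs = 54 - 17 = 37.
Producer surplus without the control is ½ · (52 - 17) · 35 = 612.5.
With the floor, 19 units are sold at 54. The supply price at q = 19 is 36, so PS = ½ · [(54 - 17) + (54 - 36)] · 19 = 522.5.
Change in producer surplus = 522.5 - 612.5 = -90.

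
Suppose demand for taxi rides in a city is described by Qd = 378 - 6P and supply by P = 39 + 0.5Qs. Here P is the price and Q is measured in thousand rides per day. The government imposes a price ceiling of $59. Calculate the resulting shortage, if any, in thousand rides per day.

0

Rearranging supply gives Qs = 2P - 78. In a free market, 378 - 6P = 2P - 78 gives the equilibrium P* = 57, Q* = 36.
The ceiling of 59 is above the equilibrium price 57, so it is not binding; the market clears at P* = 57, Q* = 36.
Since the control does not bind, there is no shortage.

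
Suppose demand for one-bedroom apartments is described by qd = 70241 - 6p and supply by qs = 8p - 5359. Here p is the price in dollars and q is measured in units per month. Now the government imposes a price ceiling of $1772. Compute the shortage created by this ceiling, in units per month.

In a free market, 70241 - 6p = 8p - 5359 gives the equilibrium p* = 5400, q* = 37841.
Because the ceiling (1772) lies below the market-clearing price, it is binding.
At p = 1772: qd = 70241 - 6·1772 = 59609 and qs = 8·1772 - 5359 = 8817.
Shortage = qd - qs = 59609 - 8817 = 50792.

50792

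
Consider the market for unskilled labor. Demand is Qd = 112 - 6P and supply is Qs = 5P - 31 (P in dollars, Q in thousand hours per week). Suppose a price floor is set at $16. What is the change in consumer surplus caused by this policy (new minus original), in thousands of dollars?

-75

In a free market, 112 - 6P = 5P - 31 gives the equilibrium P* = 13, Q* = 34.
The floor of 16 is above the equilibrium price 13, so it binds.
At P = 16: Qd = 112 - 6·16 = 16 and Qs = 5·16 - 31 = 49.
Consumer surplus without the control is ½ · (56/3 - 13) · 34 = 289/3.
With the floor, consumers buy 16 units at 16, so CS = ½ · (56/3 - 16) · 16 = 64/3.
Change in consumer surplus = 64/3 - 289/3 = -75.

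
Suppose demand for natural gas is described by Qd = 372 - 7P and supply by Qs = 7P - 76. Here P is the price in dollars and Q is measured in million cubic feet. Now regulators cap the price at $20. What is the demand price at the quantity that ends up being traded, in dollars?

Setting quantity demanded equal to quantity supplied, 372 - 7P = 7P - 76, gives P* = 32 and Q* = 148.
Because the ceiling (20) lies below the market-clearing price, it is binding.
At P = 20: Qd = 372 - 7·20 = 232 and Qs = 7·20 - 76 = 64.
Only 64 units reach the market. On the demand curve, the marginal buyer's willingness to pay at Q = 64 is (372 - 64)/7 = 44.

44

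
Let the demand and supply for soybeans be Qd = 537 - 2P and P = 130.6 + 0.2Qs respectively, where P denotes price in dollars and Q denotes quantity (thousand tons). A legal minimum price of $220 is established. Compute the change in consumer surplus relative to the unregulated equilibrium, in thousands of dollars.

Rearranging supply gives Qs = 5P - 653. Without the control the market clears where 537 - 2P = 5P - 653, i.e. P* = 170 and Q* = 197.
Because the floor (220) lies above the market-clearing price, it is binding.
At P = 220: Qd = 537 - 2·220 = 97 and Qs = 5·220 - 653 = 447.
Consumer surplus without the control is ½ · (268.5 - 170) · 197 = 9702.25.
With the floor, consumers buy 97 units at 220, so CS = ½ · (268.5 - 220) · 97 = 2352.25.
Change in consumer surplus = 2352.25 - 9702.25 = -7350.

-7350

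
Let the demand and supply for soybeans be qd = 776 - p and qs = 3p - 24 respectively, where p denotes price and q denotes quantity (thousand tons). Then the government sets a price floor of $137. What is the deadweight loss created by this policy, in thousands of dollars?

Without the control the market clears where 776 - p = 3p - 24, i.e. p* = 200 and q* = 576.
The floor of 137 is below the equilibrium price 200, so it is not binding; the market clears at p* = 200, q* = 576.
Since the control does not bind, no trades are prevented and deadweight loss is zero.

0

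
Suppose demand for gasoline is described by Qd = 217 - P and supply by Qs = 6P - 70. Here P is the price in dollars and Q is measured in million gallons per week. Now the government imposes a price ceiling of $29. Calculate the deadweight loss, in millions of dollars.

In a free market, 217 - P = 6P - 70 gives the equilibrium P* = 41, Q* = 176.
The ceiling of 29 is below the equilibrium price 41, so it binds.
At P = 29: Qd = 217 - 29 = 188 and Qs = 6·29 - 70 = 104.
Quantity traded falls to 104. At Q = 104 the demand price is 217 - 104 = 113 and the supply price is (70 + 104)/6 = 29.
Deadweight loss = ½ · (113 - 29) · (176 - 104) = ½ · 84 · 72 = 3024.

3024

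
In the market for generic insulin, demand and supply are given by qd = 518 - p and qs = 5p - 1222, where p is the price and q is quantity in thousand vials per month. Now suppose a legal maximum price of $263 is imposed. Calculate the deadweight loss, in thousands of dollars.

Setting quantity demanded equal to quantity supplied, 518 - p = 5p - 1222, gives p* = 290 and q* = 228.
The ceiling of 263 is below the equilibrium price 290, so it binds.
At p = 263: qd = 518 - 263 = 255 and qs = 5·263 - 1222 = 93.
Quantity traded falls to 93. At q = 93 the demand price is 518 - 93 = 425 and the supply price is (1222 + 93)/5 = 263.
Deadweight loss = ½ · (425 - 263) · (228 - 93) = ½ · 162 · 135 = 10935.

10935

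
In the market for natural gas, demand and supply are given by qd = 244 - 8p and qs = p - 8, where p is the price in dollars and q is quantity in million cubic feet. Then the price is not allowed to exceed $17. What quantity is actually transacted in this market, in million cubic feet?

Equilibrium: 244 - 8p = p - 8, so 252 = 9p and p* = 28, q* = 20.
Since 17 < 28, the ceiling is binding.
At p = 17: qd = 244 - 8·17 = 108 and qs = 17 - 8 = 9.
The quantity actually transacted is the short side, supply: 9.

9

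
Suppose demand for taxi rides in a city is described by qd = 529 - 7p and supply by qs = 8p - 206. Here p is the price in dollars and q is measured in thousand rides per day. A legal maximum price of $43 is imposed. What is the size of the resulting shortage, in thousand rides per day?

In a free market, 529 - 7p = 8p - 206 gives the equilibrium p* = 49, q* = 186.
The ceiling of 43 is below the equilibrium price 49, so it binds.
At p = 43: qd = 529 - 7·43 = 228 and qs = 8·43 - 206 = 138.
Shortage = qd - qs = 228 - 138 = 90.

90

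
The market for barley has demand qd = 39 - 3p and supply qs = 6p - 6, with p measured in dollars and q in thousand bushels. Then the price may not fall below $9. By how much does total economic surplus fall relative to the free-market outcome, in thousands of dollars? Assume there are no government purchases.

Without the control the market clears where 39 - 3p = 6p - 6, i.e. p* = 5 and q* = 24.
The floor of 9 is above the equilibrium price 5, so it binds.
At p = 9: qd = 39 - 3·9 = 12 and qs = 6·9 - 6 = 48.
Quantity traded falls to 12. At q = 12 the demand price is (39 - 12)/3 = 9 and the supply price is (6 + 12)/6 = 3.
Deadweight loss = ½ · (9 - 3) · (24 - 12) = ½ · 6 · 12 = 36.

36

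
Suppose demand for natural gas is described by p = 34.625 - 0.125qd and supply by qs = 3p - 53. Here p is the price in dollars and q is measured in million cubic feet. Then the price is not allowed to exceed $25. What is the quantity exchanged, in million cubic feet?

Rearranging demand gives qd = 277 - 8p. Equilibrium: 277 - 8p = 3p - 53, so 330 = 11p and p* = 30, q* = 37.
The ceiling of 25 is below the equilibrium price 30, so it binds.
At p = 25: qd = 277 - 8·25 = 77 and qs = 3·25 - 53 = 22.
The quantity actually transacted is the short side, supply: 22.

22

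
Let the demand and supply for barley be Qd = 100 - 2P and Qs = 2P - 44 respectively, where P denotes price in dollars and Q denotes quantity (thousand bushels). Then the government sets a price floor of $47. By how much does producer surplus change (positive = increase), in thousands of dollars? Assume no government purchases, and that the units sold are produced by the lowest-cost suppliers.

-55

Equilibrium: 100 - 2P = 2P - 44, so 144 = 4P and P* = 36, Q* = 28.
Since 47 > 36, the floor is binding.
At P = 47: Qd = 100 - 2·47 = 6 and Qs = 2·47 - 44 = 50.
Producer surplus without the control is ½ · (36 - 22) · 28 = 196.
With the floor, 6 units are sold at 47. The supply price at Q = 6 is 25, so PS = ½ · [(47 - 22) + (47 - 25)] · 6 = 141.
Change in producer surplus = 141 - 196 = -55.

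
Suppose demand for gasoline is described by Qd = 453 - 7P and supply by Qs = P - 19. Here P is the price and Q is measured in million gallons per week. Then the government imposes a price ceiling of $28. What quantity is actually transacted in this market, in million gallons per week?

In a free market, 453 - 7P = P - 19 gives the equilibrium P* = 59, Q* = 40.
The ceiling of 28 is below the equilibrium price 59, so it binds.
At P = 28: Qd = 453 - 7·28 = 257 and Qs = 28 - 19 = 9.
The quantity actually transacted is the short side, supply: 9.

9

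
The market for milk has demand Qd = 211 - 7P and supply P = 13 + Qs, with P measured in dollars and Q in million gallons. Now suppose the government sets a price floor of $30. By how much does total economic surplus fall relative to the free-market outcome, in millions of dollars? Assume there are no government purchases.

Rearranging supply gives Qs = P - 13. Equilibrium: 211 - 7P = P - 13, so 224 = 8P and P* = 28, Q* = 15.
The floor of 30 is above the equilibrium price 28, so it binds.
At P = 30: Qd = 211 - 7·30 = 1 and Qs = 30 - 13 = 17.
Quantity traded falls to 1. At Q = 1 the demand price is (211 - 1)/7 = 30 and the supply price is 13 + 1 = 14.
Deadweight loss = ½ · (30 - 14) · (15 - 1) = ½ · 16 · 14 = 112.

112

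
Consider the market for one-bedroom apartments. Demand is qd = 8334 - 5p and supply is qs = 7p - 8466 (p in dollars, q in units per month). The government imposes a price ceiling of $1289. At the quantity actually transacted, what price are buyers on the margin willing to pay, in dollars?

In a free market, 8334 - 5p = 7p - 8466 gives the equilibrium p* = 1400, q* = 1334.
Because the ceiling (1289) lies below the market-clearing price, it is binding.
At p = 1289: qd = 8334 - 5·1289 = 1889 and qs = 7·1289 - 8466 = 557.
Only 557 units reach the market. On the demand curve, the marginal buyer's willingness to pay at q = 557 is (8334 - 557)/5 = 1555.4.

1555.4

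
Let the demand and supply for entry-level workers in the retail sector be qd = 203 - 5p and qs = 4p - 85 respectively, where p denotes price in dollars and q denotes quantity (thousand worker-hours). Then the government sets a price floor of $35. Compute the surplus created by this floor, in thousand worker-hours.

Setting quantity demanded equal to quantity supplied, 203 - 5p = 4p - 85, gives p* = 32 and q* = 43.
Because the floor (35) lies above the market-clearing price, it is binding.
At p = 35: qd = 203 - 5·35 = 28 and qs = 4·35 - 85 = 55.
Surplus = qs - qd = 55 - 28 = 27.

27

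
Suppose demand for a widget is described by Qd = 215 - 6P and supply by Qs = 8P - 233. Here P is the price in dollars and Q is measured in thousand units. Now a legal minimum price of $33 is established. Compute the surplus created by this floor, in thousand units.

14

In a free market, 215 - 6P = 8P - 233 gives the equilibrium P* = 32, Q* = 23.
The floor of 33 is above the equilibrium price 32, so it binds.
At P = 33: Qd = 215 - 6·33 = 17 and Qs = 8·33 - 233 = 31.
Surplus = Qs - Qd = 31 - 17 = 14.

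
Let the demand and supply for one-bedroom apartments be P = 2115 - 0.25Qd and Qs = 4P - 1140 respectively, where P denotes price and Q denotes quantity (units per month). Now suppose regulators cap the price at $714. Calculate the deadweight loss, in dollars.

944784

Rearranging demand gives Qd = 8460 - 4P. Setting quantity demanded equal to quantity supplied, 8460 - 4P = 4P - 1140, gives P* = 1200 and Q* = 3660.
Because the ceiling (714) lies below the market-clearing price, it is binding.
At P = 714: Qd = 8460 - 4·714 = 5604 and Qs = 4·714 - 1140 = 1716.
Quantity traded falls to 1716. At Q = 1716 the demand price is (8460 - 1716)/4 = 1686 and the supply price is (1140 + 1716)/4 = 714.
Deadweight loss = ½ · (1686 - 714) · (3660 - 1716) = ½ · 972 · 1944 = 944784.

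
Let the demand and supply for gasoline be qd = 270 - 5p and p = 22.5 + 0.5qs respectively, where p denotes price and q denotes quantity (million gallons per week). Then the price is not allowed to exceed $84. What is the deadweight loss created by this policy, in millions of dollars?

Rearranging supply gives qs = 2p - 45. In a free market, 270 - 5p = 2p - 45 gives the equilibrium p* = 45, q* = 45.
The ceiling of 84 is above the equilibrium price 45, so it is not binding; the market clears at p* = 45, q* = 45.
Since the control does not bind, no trades are prevented and deadweight loss is zero.

0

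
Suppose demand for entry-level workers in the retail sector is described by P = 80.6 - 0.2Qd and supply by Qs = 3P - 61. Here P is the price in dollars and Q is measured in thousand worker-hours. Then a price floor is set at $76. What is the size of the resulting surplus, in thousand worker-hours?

144

Rearranging demand gives Qd = 403 - 5P. In a free market, 403 - 5P = 3P - 61 gives the equilibrium P* = 58, Q* = 113.
Since 76 > 58, the floor is binding.
At P = 76: Qd = 403 - 5·76 = 23 and Qs = 3·76 - 61 = 167.
Surplus = Qs - Qd = 167 - 23 = 144.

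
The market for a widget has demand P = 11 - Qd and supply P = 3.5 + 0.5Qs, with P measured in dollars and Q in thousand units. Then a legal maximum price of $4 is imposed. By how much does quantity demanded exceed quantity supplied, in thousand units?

6

Rearranging demand gives Qd = 11 - P; rearranging supply gives Qs = 2P - 7. Without the control the market clears where 11 - P = 2P - 7, i.e. P* = 6 and Q* = 5.
Because the ceiling (4) lies below the market-clearing price, it is binding.
At P = 4: Qd = 11 - 4 = 7 and Qs = 2·4 - 7 = 1.
Shortage = Qd - Qs = 7 - 1 = 6.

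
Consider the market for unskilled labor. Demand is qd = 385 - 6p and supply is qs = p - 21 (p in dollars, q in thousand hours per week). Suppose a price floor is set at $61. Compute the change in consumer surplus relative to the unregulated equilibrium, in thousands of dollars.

-84

Without the control the market clears where 385 - 6p = p - 21, i.e. p* = 58 and q* = 37.
Since 61 > 58, the floor is binding.
At p = 61: qd = 385 - 6·61 = 19 and qs = 61 - 21 = 40.
Consumer surplus without the control is ½ · (385/6 - 58) · 37 = 1369/12.
With the floor, consumers buy 19 units at 61, so CS = ½ · (385/6 - 61) · 19 = 361/12.
Change in consumer surplus = 361/12 - 1369/12 = -84.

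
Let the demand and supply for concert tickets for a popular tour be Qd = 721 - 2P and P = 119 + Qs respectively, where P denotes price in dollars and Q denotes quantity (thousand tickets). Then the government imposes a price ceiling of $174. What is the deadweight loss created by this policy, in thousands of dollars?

Rearranging supply gives Qs = P - 119. Without the control the market clears where 721 - 2P = P - 119, i.e. P* = 280 and Q* = 161.
The ceiling of 174 is below the equilibrium price 280, so it binds.
At P = 174: Qd = 721 - 2·174 = 373 and Qs = 174 - 119 = 55.
Quantity traded falls to 55. At Q = 55 the demand price is (721 - 55)/2 = 333 and the supply price is 119 + 55 = 174.
Deadweight loss = ½ · (333 - 174) · (161 - 55) = ½ · 159 · 106 = 8427.

8427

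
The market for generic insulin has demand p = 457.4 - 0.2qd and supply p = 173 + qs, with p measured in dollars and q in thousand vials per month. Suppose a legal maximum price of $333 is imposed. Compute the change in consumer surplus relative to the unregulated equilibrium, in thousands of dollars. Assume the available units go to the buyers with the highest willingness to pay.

11727.1

Rearranging demand gives qd = 2287 - 5p; rearranging supply gives qs = p - 173. Without the control the market clears where 2287 - 5p = p - 173, i.e. p* = 410 and q* = 237.
Because the ceiling (333) lies below the market-clearing price, it is binding.
At p = 333: qd = 2287 - 5·333 = 622 and qs = 333 - 173 = 160.
Consumer surplus without the control is ½ · (457.4 - 410) · 237 = 5616.9.
With the ceiling, 160 units are sold at 333 (assume they go to the highest-value buyers). The demand price at q = 160 is 425.4, so CS = ½ · [(457.4 - 333) + (425.4 - 333)] · 160 = 17344.
Change in consumer surplus = 17344 - 5616.9 = 11727.1.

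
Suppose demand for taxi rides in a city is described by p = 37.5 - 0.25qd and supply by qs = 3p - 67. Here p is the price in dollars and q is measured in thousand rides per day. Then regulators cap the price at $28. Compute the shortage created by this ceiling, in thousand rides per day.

21

Rearranging demand gives qd = 150 - 4p. In a free market, 150 - 4p = 3p - 67 gives the equilibrium p* = 31, q* = 26.
Since 28 < 31, the ceiling is binding.
At p = 28: qd = 150 - 4·28 = 38 and qs = 3·28 - 67 = 17.
Shortage = qd - qs = 38 - 17 = 21.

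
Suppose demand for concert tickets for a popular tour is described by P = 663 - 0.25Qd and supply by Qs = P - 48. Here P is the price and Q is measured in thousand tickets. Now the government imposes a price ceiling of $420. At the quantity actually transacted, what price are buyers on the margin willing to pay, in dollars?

570

Rearranging demand gives Qd = 2652 - 4P. Equilibrium: 2652 - 4P = P - 48, so 2700 = 5P and P* = 540, Q* = 492.
Because the ceiling (420) lies below the market-clearing price, it is binding.
At P = 420: Qd = 2652 - 4·420 = 972 and Qs = 420 - 48 = 372.
Only 372 units reach the market. On the demand curve, the marginal buyer's willingness to pay at Q = 372 is (2652 - 372)/4 = 570.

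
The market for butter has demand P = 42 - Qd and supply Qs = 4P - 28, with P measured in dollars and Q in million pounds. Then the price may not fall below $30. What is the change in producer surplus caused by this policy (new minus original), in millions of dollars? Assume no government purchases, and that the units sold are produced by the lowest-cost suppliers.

Rearranging demand gives Qd = 42 - P. Setting quantity demanded equal to quantity supplied, 42 - P = 4P - 28, gives P* = 14 and Q* = 28.
Because the floor (30) lies above the market-clearing price, it is binding.
At P = 30: Qd = 42 - 30 = 12 and Qs = 4·30 - 28 = 92.
Producer surplus without the control is ½ · (14 - 7) · 28 = 98.
With the floor, 12 units are sold at 30. The supply price at Q = 12 is 10, so PS = ½ · [(30 - 7) + (30 - 10)] · 12 = 258.
Change in producer surplus = 258 - 98 = 160.

160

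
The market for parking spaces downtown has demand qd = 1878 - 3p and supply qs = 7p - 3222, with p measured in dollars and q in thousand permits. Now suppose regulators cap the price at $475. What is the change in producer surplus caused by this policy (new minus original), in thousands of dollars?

-7892.5

Without the control the market clears where 1878 - 3p = 7p - 3222, i.e. p* = 510 and q* = 348.
Since 475 < 510, the ceiling is binding.
At p = 475: qd = 1878 - 3·475 = 453 and qs = 7·475 - 3222 = 103.
Producer surplus without the control is ½ · (510 - 3222/7) · 348 = 60552/7.
With the ceiling, producers sell 103 units at 475, so PS = ½ · (475 - 3222/7) · 103 = 10609/14.
Change in producer surplus = 10609/14 - 60552/7 = -7892.5.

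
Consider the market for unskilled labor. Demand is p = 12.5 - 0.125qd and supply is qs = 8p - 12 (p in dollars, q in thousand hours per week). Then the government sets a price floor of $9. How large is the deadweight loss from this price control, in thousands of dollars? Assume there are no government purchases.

Rearranging demand gives qd = 100 - 8p. Setting quantity demanded equal to quantity supplied, 100 - 8p = 8p - 12, gives p* = 7 and q* = 44.
Since 9 > 7, the floor is binding.
At p = 9: qd = 100 - 8·9 = 28 and qs = 8·9 - 12 = 60.
Quantity traded falls to 28. At q = 28 the demand price is (100 - 28)/8 = 9 and the supply price is (12 + 28)/8 = 5.
Deadweight loss = ½ · (9 - 5) · (44 - 28) = ½ · 4 · 16 = 32.

32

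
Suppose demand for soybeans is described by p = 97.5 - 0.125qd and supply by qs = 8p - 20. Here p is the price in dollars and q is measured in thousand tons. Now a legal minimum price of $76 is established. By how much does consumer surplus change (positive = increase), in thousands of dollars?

-7176

Rearranging demand gives qd = 780 - 8p. Setting quantity demanded equal to quantity supplied, 780 - 8p = 8p - 20, gives p* = 50 and q* = 380.
The floor of 76 is above the equilibrium price 50, so it binds.
At p = 76: qd = 780 - 8·76 = 172 and qs = 8·76 - 20 = 588.
Consumer surplus without the control is ½ · (97.5 - 50) · 380 = 9025.
With the floor, consumers buy 172 units at 76, so CS = ½ · (97.5 - 76) · 172 = 1849.
Change in consumer surplus = 1849 - 9025 = -7176.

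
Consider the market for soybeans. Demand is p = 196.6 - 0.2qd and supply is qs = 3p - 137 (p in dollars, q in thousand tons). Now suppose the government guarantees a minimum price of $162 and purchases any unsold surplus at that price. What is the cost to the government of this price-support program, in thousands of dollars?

Rearranging demand gives qd = 983 - 5p. Equilibrium: 983 - 5p = 3p - 137, so 1120 = 8p and p* = 140, q* = 283.
The floor of 162 is above the equilibrium price 140, so it binds.
At p = 162: qd = 983 - 5·162 = 173 and qs = 3·162 - 137 = 349.
Surplus = qs - qd = 176.
Government expenditure = surplus × support price = 176 × 162 = 28512.

28512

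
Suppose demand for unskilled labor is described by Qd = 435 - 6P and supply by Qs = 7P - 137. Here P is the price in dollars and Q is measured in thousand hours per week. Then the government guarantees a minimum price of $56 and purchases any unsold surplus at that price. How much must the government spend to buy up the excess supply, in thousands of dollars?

8736

In a free market, 435 - 6P = 7P - 137 gives the equilibrium P* = 44, Q* = 171.
Since 56 > 44, the floor is binding.
At P = 56: Qd = 435 - 6·56 = 99 and Qs = 7·56 - 137 = 255.
Surplus = Qs - Qd = 156.
Government expenditure = surplus × support price = 156 × 56 = 8736.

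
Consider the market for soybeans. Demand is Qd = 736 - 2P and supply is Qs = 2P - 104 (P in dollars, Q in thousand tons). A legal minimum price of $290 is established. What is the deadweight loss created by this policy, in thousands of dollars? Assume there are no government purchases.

Setting quantity demanded equal to quantity supplied, 736 - 2P = 2P - 104, gives P* = 210 and Q* = 316.
Since 290 > 210, the floor is binding.
At P = 290: Qd = 736 - 2·290 = 156 and Qs = 2·290 - 104 = 476.
Quantity traded falls to 156. At Q = 156 the demand price is (736 - 156)/2 = 290 and the supply price is (104 + 156)/2 = 130.
Deadweight loss = ½ · (290 - 130) · (316 - 156) = ½ · 160 · 160 = 12800.

12800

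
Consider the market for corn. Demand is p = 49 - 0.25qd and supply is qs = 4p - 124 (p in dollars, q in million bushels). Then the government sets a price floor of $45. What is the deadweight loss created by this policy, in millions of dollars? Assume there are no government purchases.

Rearranging demand gives qd = 196 - 4p. Without the control the market clears where 196 - 4p = 4p - 124, i.e. p* = 40 and q* = 36.
The floor of 45 is above the equilibrium price 40, so it binds.
At p = 45: qd = 196 - 4·45 = 16 and qs = 4·45 - 124 = 56.
Quantity traded falls to 16. At q = 16 the demand price is (196 - 16)/4 = 45 and the supply price is (124 + 16)/4 = 35.
Deadweight loss = ½ · (45 - 35) · (36 - 16) = ½ · 10 · 20 = 100.

100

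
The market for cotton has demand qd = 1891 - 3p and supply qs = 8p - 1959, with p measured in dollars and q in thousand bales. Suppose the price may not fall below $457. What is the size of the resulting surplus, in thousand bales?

Equilibrium: 1891 - 3p = 8p - 1959, so 3850 = 11p and p* = 350, q* = 841.
Because the floor (457) lies above the market-clearing price, it is binding.
At p = 457: qd = 1891 - 3·457 = 520 and qs = 8·457 - 1959 = 1697.
Surplus = qs - qd = 1697 - 520 = 1177.

1177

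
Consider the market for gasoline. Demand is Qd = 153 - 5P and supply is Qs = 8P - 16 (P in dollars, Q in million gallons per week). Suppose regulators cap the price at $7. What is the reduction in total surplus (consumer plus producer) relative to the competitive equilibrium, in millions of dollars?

Setting quantity demanded equal to quantity supplied, 153 - 5P = 8P - 16, gives P* = 13 and Q* = 88.
Since 7 < 13, the ceiling is binding.
At P = 7: Qd = 153 - 5·7 = 118 and Qs = 8·7 - 16 = 40.
Quantity traded falls to 40. At Q = 40 the demand price is (153 - 40)/5 = 22.6 and the supply price is (16 + 40)/8 = 7.
Deadweight loss = ½ · (22.6 - 7) · (88 - 40) = ½ · 15.6 · 48 = 374.4.

374.4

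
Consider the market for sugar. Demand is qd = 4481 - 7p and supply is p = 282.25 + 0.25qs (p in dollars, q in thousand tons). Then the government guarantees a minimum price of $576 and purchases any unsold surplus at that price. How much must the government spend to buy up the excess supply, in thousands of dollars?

418176

Rearranging supply gives qs = 4p - 1129. In a free market, 4481 - 7p = 4p - 1129 gives the equilibrium p* = 510, q* = 911.
Since 576 > 510, the floor is binding.
At p = 576: qd = 4481 - 7·576 = 449 and qs = 4·576 - 1129 = 1175.
Surplus = qs - qd = 726.
Government expenditure = surplus × support price = 726 × 576 = 418176.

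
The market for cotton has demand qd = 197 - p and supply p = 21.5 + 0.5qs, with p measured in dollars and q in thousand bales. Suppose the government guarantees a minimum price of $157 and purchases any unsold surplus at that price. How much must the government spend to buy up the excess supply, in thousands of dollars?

36267

Rearranging supply gives qs = 2p - 43. Without the control the market clears where 197 - p = 2p - 43, i.e. p* = 80 and q* = 117.
Because the floor (157) lies above the market-clearing price, it is binding.
At p = 157: qd = 197 - 157 = 40 and qs = 2·157 - 43 = 271.
Surplus = qs - qd = 231.
Government expenditure = surplus × support price = 231 × 157 = 36267.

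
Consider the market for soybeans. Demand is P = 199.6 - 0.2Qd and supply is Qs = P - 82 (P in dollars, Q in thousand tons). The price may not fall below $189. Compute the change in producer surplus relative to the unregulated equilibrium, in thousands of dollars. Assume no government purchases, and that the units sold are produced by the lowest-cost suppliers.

-535.5

Rearranging demand gives Qd = 998 - 5P. In a free market, 998 - 5P = P - 82 gives the equilibrium P* = 180, Q* = 98.
Since 189 > 180, the floor is binding.
At P = 189: Qd = 998 - 5·189 = 53 and Qs = 189 - 82 = 107.
Producer surplus without the control is ½ · (180 - 82) · 98 = 4802.
With the floor, 53 units are sold at 189. The supply price at Q = 53 is 135, so PS = ½ · [(189 - 82) + (189 - 135)] · 53 = 4266.5.
Change in producer surplus = 4266.5 - 4802 = -535.5.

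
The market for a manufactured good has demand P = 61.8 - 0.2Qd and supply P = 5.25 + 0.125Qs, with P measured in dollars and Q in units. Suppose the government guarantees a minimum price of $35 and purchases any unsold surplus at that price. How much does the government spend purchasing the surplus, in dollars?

3640

Rearranging demand gives Qd = 309 - 5P; rearranging supply gives Qs = 8P - 42. Without the control the market clears where 309 - 5P = 8P - 42, i.e. P* = 27 and Q* = 174.
Because the floor (35) lies above the market-clearing price, it is binding.
At P = 35: Qd = 309 - 5·35 = 134 and Qs = 8·35 - 42 = 238.
Surplus = Qs - Qd = 104.
Government expenditure = surplus × support price = 104 × 35 = 3640.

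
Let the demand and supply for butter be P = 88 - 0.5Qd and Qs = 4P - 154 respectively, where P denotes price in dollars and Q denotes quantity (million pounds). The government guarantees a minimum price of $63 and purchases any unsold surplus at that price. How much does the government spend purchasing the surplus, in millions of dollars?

Rearranging demand gives Qd = 176 - 2P. Without the control the market clears where 176 - 2P = 4P - 154, i.e. P* = 55 and Q* = 66.
The floor of 63 is above the equilibrium price 55, so it binds.
At P = 63: Qd = 176 - 2·63 = 50 and Qs = 4·63 - 154 = 98.
Surplus = Qs - Qd = 48.
Government expenditure = surplus × support price = 48 × 63 = 3024.

3024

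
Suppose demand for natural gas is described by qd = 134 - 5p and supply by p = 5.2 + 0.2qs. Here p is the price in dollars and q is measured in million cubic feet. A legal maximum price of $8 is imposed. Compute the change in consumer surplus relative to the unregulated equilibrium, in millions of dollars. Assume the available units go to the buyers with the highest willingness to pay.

Rearranging supply gives qs = 5p - 26. Equilibrium: 134 - 5p = 5p - 26, so 160 = 10p and p* = 16, q* = 54.
Because the ceiling (8) lies below the market-clearing price, it is binding.
At p = 8: qd = 134 - 5·8 = 94 and qs = 5·8 - 26 = 14.
Consumer surplus without the control is ½ · (26.8 - 16) · 54 = 291.6.
With the ceiling, 14 units are sold at 8 (assume they go to the highest-value buyers). The demand price at q = 14 is 24, so CS = ½ · [(26.8 - 8) + (24 - 8)] · 14 = 243.6.
Change in consumer surplus = 243.6 - 291.6 = -48.

-48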